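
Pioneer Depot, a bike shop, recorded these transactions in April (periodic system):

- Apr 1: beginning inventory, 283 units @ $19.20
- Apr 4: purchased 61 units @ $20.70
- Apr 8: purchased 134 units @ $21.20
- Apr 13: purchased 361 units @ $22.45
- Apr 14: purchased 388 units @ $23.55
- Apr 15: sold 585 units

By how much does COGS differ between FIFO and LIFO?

FIFO COGS: 283 @ $19.20 + 61 @ $20.70 + 134 @ $21.20 + 107 @ $22.45 = $11,939.25
LIFO COGS: 388 @ $23.55 + 197 @ $22.45 = $13,560.05
Difference = |$11,939.25 − $13,560.05| = $1,620.80

$1,620.80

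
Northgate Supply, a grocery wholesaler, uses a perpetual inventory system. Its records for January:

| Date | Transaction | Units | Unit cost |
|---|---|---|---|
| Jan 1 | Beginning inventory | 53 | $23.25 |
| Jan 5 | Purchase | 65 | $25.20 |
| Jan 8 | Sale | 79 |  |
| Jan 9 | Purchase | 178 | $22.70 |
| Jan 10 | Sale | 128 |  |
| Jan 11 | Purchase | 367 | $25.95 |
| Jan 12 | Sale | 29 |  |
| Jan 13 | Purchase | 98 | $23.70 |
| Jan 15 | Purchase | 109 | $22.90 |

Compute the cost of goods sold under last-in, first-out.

COGS = $5,621.65

Jan 8, 79 sold [LIFO — newest first]: 65 @ $25.20 + 14 @ $23.25 = $1,963.50
Jan 10, 128 sold [LIFO — newest first]: 128 @ $22.70 = $2,905.60
Jan 12, 29 sold [LIFO — newest first]: 29 @ $25.95 = $752.55
Total COGS = $1,963.50 + $2,905.60 + $752.55 = $5,621.65
Ending inventory: 39 @ $23.25 + 50 @ $22.70 + 338 @ $25.95 + 98 @ $23.70 + 109 @ $22.90 = $15,631.55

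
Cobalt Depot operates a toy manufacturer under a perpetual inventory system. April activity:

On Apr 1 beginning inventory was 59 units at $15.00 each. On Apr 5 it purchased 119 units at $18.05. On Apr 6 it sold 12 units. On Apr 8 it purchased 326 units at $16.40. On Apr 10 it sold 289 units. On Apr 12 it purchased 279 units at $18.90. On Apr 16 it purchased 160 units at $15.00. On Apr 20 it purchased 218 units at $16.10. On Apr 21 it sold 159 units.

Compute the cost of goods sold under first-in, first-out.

COGS = $7,657.75

Apr 6, 12 sold [FIFO — oldest first]: 12 @ $15.00 = $180.00
Apr 10, 289 sold [FIFO — oldest first]: 47 @ $15.00 + 119 @ $18.05 + 123 @ $16.40 = $4,870.15
Apr 21, 159 sold [FIFO — oldest first]: 159 @ $16.40 = $2,607.60
Total COGS = $180.00 + $4,870.15 + $2,607.60 = $7,657.75
Ending inventory: 44 @ $16.40 + 279 @ $18.90 + 160 @ $15.00 + 218 @ $16.10 = $11,904.50
Check: goods available $19,562.25 = COGS $7,657.75 + ending $11,904.50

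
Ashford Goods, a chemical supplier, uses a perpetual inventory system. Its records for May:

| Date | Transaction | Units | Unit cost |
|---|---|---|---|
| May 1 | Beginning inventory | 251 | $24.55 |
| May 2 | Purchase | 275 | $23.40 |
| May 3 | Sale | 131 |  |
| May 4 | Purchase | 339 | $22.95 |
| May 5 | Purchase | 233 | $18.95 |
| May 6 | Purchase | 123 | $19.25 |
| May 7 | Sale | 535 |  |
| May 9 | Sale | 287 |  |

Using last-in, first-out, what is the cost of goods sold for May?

COGS = $20,600.35

May 3, 131 sold [LIFO — newest first]: 131 @ $23.40 = $3,065.40
May 7, 535 sold [LIFO — newest first]: 123 @ $19.25 + 233 @ $18.95 + 179 @ $22.95 = $10,891.15
May 9, 287 sold [LIFO — newest first]: 160 @ $22.95 + 127 @ $23.40 = $6,643.80
Total COGS = $3,065.40 + $10,891.15 + $6,643.80 = $20,600.35
Ending inventory: 251 @ $24.55 + 17 @ $23.40 = $6,559.85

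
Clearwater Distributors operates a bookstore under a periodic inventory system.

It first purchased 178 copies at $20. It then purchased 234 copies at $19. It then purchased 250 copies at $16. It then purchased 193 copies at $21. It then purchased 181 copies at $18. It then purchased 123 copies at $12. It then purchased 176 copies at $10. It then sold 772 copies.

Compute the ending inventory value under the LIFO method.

Sale 1 (772) [LIFO — newest first]: 176 @ $10 + 123 @ $12 + 181 @ $18 + 193 @ $21 + 99 @ $16 = $12,131
Ending inventory: 178 @ $20 + 234 @ $19 + 151 @ $16 = $10,422

Ending inventory = $10,422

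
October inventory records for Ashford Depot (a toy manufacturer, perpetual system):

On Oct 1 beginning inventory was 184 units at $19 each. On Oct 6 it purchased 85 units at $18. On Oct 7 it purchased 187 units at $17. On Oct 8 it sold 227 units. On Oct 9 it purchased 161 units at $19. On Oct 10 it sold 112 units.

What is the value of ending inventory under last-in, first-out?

Ending inventory = $5,237

Oct 8, 227 sold [LIFO — newest first]: 187 @ $17 + 40 @ $18 = $3,899
Oct 10, 112 sold [LIFO — newest first]: 112 @ $19 = $2,128
Total COGS = $3,899 + $2,128 = $6,027
Ending inventory: 184 @ $19 + 45 @ $18 + 49 @ $19 = $5,237
Check: goods available $11,264 = COGS $6,027 + ending $5,237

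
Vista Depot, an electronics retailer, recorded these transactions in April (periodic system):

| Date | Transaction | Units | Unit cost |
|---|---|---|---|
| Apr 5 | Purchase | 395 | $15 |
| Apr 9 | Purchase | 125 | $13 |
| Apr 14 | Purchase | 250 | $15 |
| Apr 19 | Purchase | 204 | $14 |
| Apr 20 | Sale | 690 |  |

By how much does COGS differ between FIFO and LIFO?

FIFO COGS: 395 @ $15 + 125 @ $13 + 170 @ $15 = $10,100
LIFO COGS: 204 @ $14 + 250 @ $15 + 125 @ $13 + 111 @ $15 = $9,896
Difference = |$10,100 − $9,896| = $204

$204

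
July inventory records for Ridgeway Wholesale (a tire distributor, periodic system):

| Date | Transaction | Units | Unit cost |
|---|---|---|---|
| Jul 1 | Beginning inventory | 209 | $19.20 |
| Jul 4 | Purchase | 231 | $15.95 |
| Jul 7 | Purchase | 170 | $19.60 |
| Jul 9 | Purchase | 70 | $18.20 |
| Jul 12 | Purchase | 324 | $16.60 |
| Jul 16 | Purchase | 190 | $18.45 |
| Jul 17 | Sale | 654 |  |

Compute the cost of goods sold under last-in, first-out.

COGS = $11,529.90

Jul 17, 654 sold [LIFO — newest first]: 190 @ $18.45 + 324 @ $16.60 + 70 @ $18.20 + 70 @ $19.60 = $11,529.90
Ending inventory: 209 @ $19.20 + 231 @ $15.95 + 100 @ $19.60 = $9,657.25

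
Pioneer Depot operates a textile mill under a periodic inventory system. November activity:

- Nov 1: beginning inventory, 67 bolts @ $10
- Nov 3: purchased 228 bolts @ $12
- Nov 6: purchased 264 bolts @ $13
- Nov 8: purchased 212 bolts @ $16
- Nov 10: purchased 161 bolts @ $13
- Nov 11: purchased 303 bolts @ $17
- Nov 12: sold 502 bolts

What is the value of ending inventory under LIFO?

Nov 12, 502 sold [LIFO — newest first]: 303 @ $17 + 161 @ $13 + 38 @ $16 = $7,852
Ending inventory: 67 @ $10 + 228 @ $12 + 264 @ $13 + 174 @ $16 = $9,622
Check: goods available $17,474 = COGS $7,852 + ending $9,622

Ending inventory = $9,622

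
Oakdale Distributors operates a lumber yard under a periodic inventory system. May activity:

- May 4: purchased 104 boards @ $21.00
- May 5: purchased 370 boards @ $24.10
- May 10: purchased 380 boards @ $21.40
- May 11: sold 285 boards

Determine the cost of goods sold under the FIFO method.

COGS = $6,546.10

May 11, 285 sold [FIFO — oldest first]: 104 @ $21.00 + 181 @ $24.10 = $6,546.10
Ending inventory: 189 @ $24.10 + 380 @ $21.40 = $12,686.90
Check: goods available $19,233.00 = COGS $6,546.10 + ending $12,686.90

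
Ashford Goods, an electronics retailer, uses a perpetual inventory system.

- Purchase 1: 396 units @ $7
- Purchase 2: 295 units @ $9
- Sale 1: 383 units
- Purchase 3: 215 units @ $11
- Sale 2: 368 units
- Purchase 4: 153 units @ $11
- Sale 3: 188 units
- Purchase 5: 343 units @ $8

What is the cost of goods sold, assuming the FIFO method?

Sale 1 (383) [FIFO — oldest first]: 383 @ $7 = $2,681
Sale 2 (368) [FIFO — oldest first]: 13 @ $7 + 295 @ $9 + 60 @ $11 = $3,406
Sale 3 (188) [FIFO — oldest first]: 155 @ $11 + 33 @ $11 = $2,068
Total COGS = $2,681 + $3,406 + $2,068 = $8,155
Ending inventory: 120 @ $11 + 343 @ $8 = $4,064

COGS = $8,155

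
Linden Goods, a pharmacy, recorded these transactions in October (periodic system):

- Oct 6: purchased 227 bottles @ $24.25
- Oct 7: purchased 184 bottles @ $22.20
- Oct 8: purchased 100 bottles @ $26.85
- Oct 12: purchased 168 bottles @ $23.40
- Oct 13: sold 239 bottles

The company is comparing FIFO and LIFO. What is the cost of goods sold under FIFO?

COGS = $5,771.15

FIFO COGS: 227 @ $24.25 + 12 @ $22.20 = $5,771.15
LIFO COGS: 168 @ $23.40 + 71 @ $26.85 = $5,837.55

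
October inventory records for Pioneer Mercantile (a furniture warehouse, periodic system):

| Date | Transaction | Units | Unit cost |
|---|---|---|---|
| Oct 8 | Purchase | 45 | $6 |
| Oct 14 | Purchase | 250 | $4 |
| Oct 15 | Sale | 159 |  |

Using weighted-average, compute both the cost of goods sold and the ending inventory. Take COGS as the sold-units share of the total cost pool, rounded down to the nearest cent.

Oct 15, sell 159: 159/295 × $1,270.00 → $684.50
Ending inventory (cost pool remaining) = $585.50

COGS = $684.50; ending inventory = $585.50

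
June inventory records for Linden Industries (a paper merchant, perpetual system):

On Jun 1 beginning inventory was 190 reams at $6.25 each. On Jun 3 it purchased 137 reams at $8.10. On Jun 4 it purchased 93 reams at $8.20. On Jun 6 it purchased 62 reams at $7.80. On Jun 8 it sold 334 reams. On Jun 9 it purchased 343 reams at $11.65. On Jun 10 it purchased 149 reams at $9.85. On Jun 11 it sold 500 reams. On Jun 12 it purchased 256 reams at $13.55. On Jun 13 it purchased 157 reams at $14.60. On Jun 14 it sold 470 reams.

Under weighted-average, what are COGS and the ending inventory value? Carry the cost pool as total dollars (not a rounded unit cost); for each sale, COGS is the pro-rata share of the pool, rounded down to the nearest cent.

COGS = $13,688.22; ending inventory = $1,079.78

After Jun 1: 190 on hand, pool $1,187.50 (≈ $6.2500 each)
After Jun 3: 327 on hand, pool $2,297.20 (≈ $7.0251 each)
After Jun 4: 420 on hand, pool $3,059.80 (≈ $7.2852 each)
After Jun 6: 482 on hand, pool $3,543.40 (≈ $7.3515 each)
Jun 8, sell 334: 334/482 × $3,543.40 → $2,455.38
After Jun 9: 491 on hand, pool $5,083.97 (≈ $10.3543 each)
After Jun 10: 640 on hand, pool $6,551.62 (≈ $10.2369 each)
Jun 11, sell 500: 500/640 × $6,551.62 → $5,118.45
After Jun 12: 396 on hand, pool $4,901.97 (≈ $12.3787 each)
After Jun 13: 553 on hand, pool $7,194.17 (≈ $13.0093 each)
Jun 14, sell 470: 470/553 × $7,194.17 → $6,114.39
Total COGS = $2,455.38 + $5,118.45 + $6,114.39 = $13,688.22
Ending inventory (cost pool remaining) = $1,079.78
Check: goods available $14,768.00 = COGS $13,688.22 + ending $1,079.78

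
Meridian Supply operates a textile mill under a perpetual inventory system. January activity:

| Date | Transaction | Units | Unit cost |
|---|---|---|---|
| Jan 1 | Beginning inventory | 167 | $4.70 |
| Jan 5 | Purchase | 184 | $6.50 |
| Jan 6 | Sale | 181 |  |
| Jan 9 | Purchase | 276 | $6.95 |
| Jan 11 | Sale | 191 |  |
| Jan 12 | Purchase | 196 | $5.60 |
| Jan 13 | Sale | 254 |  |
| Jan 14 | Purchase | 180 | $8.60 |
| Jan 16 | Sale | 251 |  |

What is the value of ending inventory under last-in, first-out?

Jan 6, 181 sold [LIFO — newest first]: 181 @ $6.50 = $1,176.50
Jan 11, 191 sold [LIFO — newest first]: 191 @ $6.95 = $1,327.45
Jan 13, 254 sold [LIFO — newest first]: 196 @ $5.60 + 58 @ $6.95 = $1,500.70
Jan 16, 251 sold [LIFO — newest first]: 180 @ $8.60 + 27 @ $6.95 + 3 @ $6.50 + 41 @ $4.70 = $1,947.85
Total COGS = $1,176.50 + $1,327.45 + $1,500.70 + $1,947.85 = $5,952.50
Ending inventory: 126 @ $4.70 = $592.20

Ending inventory = $592.20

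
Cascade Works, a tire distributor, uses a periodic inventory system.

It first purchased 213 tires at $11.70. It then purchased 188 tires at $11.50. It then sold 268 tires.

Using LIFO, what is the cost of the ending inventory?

Sale 1 (268) [LIFO — newest first]: 188 @ $11.50 + 80 @ $11.70 = $3,098.00
Ending inventory: 133 @ $11.70 = $1,556.10

Ending inventory = $1,556.10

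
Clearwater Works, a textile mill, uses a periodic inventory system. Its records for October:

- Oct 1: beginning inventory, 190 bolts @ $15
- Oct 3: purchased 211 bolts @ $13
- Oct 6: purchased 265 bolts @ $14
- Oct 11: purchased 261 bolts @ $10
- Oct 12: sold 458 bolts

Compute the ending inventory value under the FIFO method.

Oct 12, 458 sold [FIFO — oldest first]: 190 @ $15 + 211 @ $13 + 57 @ $14 = $6,391
Ending inventory: 208 @ $14 + 261 @ $10 = $5,522
Check: goods available $11,913 = COGS $6,391 + ending $5,522

Ending inventory = $5,522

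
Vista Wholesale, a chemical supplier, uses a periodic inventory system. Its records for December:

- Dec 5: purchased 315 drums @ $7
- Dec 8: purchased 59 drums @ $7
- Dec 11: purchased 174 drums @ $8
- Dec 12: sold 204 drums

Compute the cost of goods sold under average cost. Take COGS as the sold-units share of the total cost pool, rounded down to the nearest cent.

Dec 12, sell 204: 204/548 × $4,010.00 → $1,492.77
Ending inventory (cost pool remaining) = $2,517.23
Check: goods available $4,010.00 = COGS $1,492.77 + ending $2,517.23

COGS = $1,492.77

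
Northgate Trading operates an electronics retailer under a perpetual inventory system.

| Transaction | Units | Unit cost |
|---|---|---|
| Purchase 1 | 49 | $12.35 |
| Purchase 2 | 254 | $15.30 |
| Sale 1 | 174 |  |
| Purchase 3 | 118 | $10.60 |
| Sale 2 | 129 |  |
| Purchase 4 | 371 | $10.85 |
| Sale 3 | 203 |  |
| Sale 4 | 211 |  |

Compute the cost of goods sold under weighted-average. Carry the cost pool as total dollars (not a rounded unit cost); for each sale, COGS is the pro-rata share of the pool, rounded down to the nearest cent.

After Purchase 1: 49 on hand, pool $605.15 (≈ $12.3500 each)
After Purchase 2: 303 on hand, pool $4,491.35 (≈ $14.8229 each)
Sale 1, sell 174: 174/303 × $4,491.35 → $2,579.19
After Purchase 3: 247 on hand, pool $3,162.96 (≈ $12.8055 each)
Sale 2, sell 129: 129/247 × $3,162.96 → $1,651.91
After Purchase 4: 489 on hand, pool $5,536.40 (≈ $11.3219 each)
Sale 3, sell 203: 203/489 × $5,536.40 → $2,298.34
Sale 4, sell 211: 211/286 × $3,238.06 → $2,388.91
Total COGS = $2,579.19 + $1,651.91 + $2,298.34 + $2,388.91 = $8,918.35
Ending inventory (cost pool remaining) = $849.15

COGS = $8,918.35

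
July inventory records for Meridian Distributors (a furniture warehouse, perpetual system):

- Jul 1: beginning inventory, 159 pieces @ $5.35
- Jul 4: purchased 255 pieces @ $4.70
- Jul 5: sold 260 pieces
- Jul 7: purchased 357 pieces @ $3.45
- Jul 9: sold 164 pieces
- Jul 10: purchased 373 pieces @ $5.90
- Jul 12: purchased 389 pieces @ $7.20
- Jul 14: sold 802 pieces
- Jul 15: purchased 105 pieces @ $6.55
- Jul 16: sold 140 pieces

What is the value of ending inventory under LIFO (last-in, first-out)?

Jul 5, 260 sold [LIFO — newest first]: 255 @ $4.70 + 5 @ $5.35 = $1,225.25
Jul 9, 164 sold [LIFO — newest first]: 164 @ $3.45 = $565.80
Jul 14, 802 sold [LIFO — newest first]: 389 @ $7.20 + 373 @ $5.90 + 40 @ $3.45 = $5,139.50
Jul 16, 140 sold [LIFO — newest first]: 105 @ $6.55 + 35 @ $3.45 = $808.50
Total COGS = $1,225.25 + $565.80 + $5,139.50 + $808.50 = $7,739.05
Ending inventory: 154 @ $5.35 + 118 @ $3.45 = $1,231.00

Ending inventory = $1,231.00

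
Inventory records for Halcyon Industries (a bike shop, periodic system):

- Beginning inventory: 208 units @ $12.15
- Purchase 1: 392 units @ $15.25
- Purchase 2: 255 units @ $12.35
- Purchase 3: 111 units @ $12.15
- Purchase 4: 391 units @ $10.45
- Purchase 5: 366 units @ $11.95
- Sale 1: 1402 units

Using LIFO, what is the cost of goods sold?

COGS = $17,212.30

Sale 1 (1402) [LIFO — newest first]: 366 @ $11.95 + 391 @ $10.45 + 111 @ $12.15 + 255 @ $12.35 + 279 @ $15.25 = $17,212.30
Ending inventory: 208 @ $12.15 + 113 @ $15.25 = $4,250.45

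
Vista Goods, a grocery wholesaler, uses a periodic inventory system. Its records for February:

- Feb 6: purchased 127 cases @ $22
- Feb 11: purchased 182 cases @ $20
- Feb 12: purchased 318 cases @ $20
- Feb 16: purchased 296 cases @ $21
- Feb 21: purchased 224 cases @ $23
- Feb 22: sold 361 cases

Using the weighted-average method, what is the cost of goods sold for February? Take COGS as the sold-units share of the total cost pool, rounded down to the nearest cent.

COGS = $7,604.60

Feb 22, sell 361: 361/1147 × $24,162.00 → $7,604.60
Ending inventory (cost pool remaining) = $16,557.40
Check: goods available $24,162.00 = COGS $7,604.60 + ending $16,557.40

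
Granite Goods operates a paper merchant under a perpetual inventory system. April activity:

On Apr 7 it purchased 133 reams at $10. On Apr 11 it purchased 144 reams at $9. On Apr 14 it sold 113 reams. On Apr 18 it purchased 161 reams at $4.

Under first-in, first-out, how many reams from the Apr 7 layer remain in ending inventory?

20

Apr 14, 113 sold [FIFO — oldest first]: 113 @ $10 = $1,130
Ending inventory: 20 @ $10 + 144 @ $9 + 161 @ $4 = $2,140
Check: goods available $3,270 = COGS $1,130 + ending $2,140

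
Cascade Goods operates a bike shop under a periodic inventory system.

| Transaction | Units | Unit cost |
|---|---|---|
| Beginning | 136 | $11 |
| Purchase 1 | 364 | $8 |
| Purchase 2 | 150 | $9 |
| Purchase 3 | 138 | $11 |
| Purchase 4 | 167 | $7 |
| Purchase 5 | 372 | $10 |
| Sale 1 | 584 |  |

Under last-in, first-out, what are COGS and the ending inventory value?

COGS = $5,384; ending inventory = $6,781

Sale 1 (584) [LIFO — newest first]: 372 @ $10 + 167 @ $7 + 45 @ $11 = $5,384
Ending inventory: 136 @ $11 + 364 @ $8 + 150 @ $9 + 93 @ $11 = $6,781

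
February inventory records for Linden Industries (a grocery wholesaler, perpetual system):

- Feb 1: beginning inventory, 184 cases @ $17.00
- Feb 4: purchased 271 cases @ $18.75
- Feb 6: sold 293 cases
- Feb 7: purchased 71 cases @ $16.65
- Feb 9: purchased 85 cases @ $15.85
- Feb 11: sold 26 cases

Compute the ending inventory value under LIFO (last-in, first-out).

Ending inventory = $4,871.30

Feb 6, 293 sold [LIFO — newest first]: 271 @ $18.75 + 22 @ $17.00 = $5,455.25
Feb 11, 26 sold [LIFO — newest first]: 26 @ $15.85 = $412.10
Total COGS = $5,455.25 + $412.10 = $5,867.35
Ending inventory: 162 @ $17.00 + 71 @ $16.65 + 59 @ $15.85 = $4,871.30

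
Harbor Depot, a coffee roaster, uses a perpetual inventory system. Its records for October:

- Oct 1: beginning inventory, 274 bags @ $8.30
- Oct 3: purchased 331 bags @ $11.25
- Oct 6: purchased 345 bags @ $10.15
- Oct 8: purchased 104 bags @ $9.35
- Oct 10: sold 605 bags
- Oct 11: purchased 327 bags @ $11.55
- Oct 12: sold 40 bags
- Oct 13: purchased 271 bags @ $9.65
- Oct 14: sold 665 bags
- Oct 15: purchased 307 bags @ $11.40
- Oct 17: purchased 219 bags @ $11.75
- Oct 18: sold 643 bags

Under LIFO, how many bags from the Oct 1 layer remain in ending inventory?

Oct 10, 605 sold [LIFO — newest first]: 104 @ $9.35 + 345 @ $10.15 + 156 @ $11.25 = $6,229.15
Oct 12, 40 sold [LIFO — newest first]: 40 @ $11.55 = $462.00
Oct 14, 665 sold [LIFO — newest first]: 271 @ $9.65 + 287 @ $11.55 + 107 @ $11.25 = $7,133.75
Oct 18, 643 sold [LIFO — newest first]: 219 @ $11.75 + 307 @ $11.40 + 68 @ $11.25 + 49 @ $8.30 = $7,244.75
Total COGS = $6,229.15 + $462.00 + $7,133.75 + $7,244.75 = $21,069.65
Ending inventory: 225 @ $8.30 = $1,867.50
Check: goods available $22,937.15 = COGS $21,069.65 + ending $1,867.50

225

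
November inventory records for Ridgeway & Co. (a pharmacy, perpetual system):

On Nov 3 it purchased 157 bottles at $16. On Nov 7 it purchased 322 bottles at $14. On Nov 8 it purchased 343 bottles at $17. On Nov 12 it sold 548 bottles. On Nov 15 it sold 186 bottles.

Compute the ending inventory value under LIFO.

Ending inventory = $1,408

Nov 12, 548 sold [LIFO — newest first]: 343 @ $17 + 205 @ $14 = $8,701
Nov 15, 186 sold [LIFO — newest first]: 117 @ $14 + 69 @ $16 = $2,742
Total COGS = $8,701 + $2,742 = $11,443
Ending inventory: 88 @ $16 = $1,408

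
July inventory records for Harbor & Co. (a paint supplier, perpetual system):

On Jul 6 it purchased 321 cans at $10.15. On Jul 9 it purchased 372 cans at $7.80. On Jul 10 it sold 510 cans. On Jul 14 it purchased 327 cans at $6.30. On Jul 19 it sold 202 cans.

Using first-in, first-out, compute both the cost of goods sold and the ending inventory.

COGS = $6,279.45; ending inventory = $1,940.40

Jul 10, 510 sold [FIFO — oldest first]: 321 @ $10.15 + 189 @ $7.80 = $4,732.35
Jul 19, 202 sold [FIFO — oldest first]: 183 @ $7.80 + 19 @ $6.30 = $1,547.10
Total COGS = $4,732.35 + $1,547.10 = $6,279.45
Ending inventory: 308 @ $6.30 = $1,940.40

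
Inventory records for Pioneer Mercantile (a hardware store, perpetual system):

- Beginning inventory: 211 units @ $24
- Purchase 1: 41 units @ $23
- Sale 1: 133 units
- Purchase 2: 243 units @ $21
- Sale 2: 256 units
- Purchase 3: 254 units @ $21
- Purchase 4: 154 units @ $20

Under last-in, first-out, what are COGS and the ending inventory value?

Sale 1 (133) [LIFO — newest first]: 41 @ $23 + 92 @ $24 = $3,151
Sale 2 (256) [LIFO — newest first]: 243 @ $21 + 13 @ $24 = $5,415
Total COGS = $3,151 + $5,415 = $8,566
Ending inventory: 106 @ $24 + 254 @ $21 + 154 @ $20 = $10,958

COGS = $8,566; ending inventory = $10,958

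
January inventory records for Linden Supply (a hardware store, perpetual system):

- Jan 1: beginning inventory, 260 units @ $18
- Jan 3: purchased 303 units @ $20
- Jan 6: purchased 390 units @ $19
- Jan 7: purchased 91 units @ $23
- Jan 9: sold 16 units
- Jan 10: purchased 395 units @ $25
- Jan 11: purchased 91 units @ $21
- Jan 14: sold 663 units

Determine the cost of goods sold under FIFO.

Jan 9, 16 sold [FIFO — oldest first]: 16 @ $18 = $288
Jan 14, 663 sold [FIFO — oldest first]: 244 @ $18 + 303 @ $20 + 116 @ $19 = $12,656
Total COGS = $288 + $12,656 = $12,944
Ending inventory: 274 @ $19 + 91 @ $23 + 395 @ $25 + 91 @ $21 = $19,085
Check: goods available $32,029 = COGS $12,944 + ending $19,085

COGS = $12,944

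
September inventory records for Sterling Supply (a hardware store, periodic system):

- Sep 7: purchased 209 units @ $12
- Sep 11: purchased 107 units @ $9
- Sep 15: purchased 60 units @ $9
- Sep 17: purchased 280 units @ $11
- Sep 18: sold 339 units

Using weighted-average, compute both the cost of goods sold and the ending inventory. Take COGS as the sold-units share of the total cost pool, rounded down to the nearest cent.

COGS = $3,664.40; ending inventory = $3,426.60

Sep 18, sell 339: 339/656 × $7,091.00 → $3,664.40
Ending inventory (cost pool remaining) = $3,426.60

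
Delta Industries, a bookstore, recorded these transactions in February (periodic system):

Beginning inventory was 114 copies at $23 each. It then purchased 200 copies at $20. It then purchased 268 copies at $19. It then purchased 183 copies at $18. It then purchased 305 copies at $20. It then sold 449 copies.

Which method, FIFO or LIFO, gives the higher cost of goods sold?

FIFO COGS: 114 @ $23 + 200 @ $20 + 135 @ $19 = $9,187
LIFO COGS: 305 @ $20 + 144 @ $18 = $8,692

FIFO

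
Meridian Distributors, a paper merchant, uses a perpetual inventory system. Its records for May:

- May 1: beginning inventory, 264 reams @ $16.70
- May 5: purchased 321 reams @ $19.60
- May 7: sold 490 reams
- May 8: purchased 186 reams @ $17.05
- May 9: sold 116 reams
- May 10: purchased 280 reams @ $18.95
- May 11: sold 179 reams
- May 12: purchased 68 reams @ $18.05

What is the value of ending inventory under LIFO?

May 7, 490 sold [LIFO — newest first]: 321 @ $19.60 + 169 @ $16.70 = $9,113.90
May 9, 116 sold [LIFO — newest first]: 116 @ $17.05 = $1,977.80
May 11, 179 sold [LIFO — newest first]: 179 @ $18.95 = $3,392.05
Total COGS = $9,113.90 + $1,977.80 + $3,392.05 = $14,483.75
Ending inventory: 95 @ $16.70 + 70 @ $17.05 + 101 @ $18.95 + 68 @ $18.05 = $5,921.35
Check: goods available $20,405.10 = COGS $14,483.75 + ending $5,921.35

Ending inventory = $5,921.35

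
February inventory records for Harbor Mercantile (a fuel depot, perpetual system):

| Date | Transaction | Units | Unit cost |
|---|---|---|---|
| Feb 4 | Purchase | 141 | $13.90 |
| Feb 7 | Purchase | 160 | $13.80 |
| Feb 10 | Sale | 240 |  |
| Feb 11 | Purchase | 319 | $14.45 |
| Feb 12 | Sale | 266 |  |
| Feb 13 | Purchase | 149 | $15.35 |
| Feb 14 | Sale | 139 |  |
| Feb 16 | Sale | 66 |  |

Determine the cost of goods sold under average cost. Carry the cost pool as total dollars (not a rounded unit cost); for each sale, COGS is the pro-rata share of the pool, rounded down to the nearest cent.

COGS = $10,199.35

After Feb 4: 141 on hand, pool $1,959.90 (≈ $13.9000 each)
After Feb 7: 301 on hand, pool $4,167.90 (≈ $13.8468 each)
Feb 10, sell 240: 240/301 × $4,167.90 → $3,323.24
After Feb 11: 380 on hand, pool $5,454.21 (≈ $14.3532 each)
Feb 12, sell 266: 266/380 × $5,454.21 → $3,817.94
After Feb 13: 263 on hand, pool $3,923.42 (≈ $14.9179 each)
Feb 14, sell 139: 139/263 × $3,923.42 → $2,073.59
Feb 16, sell 66: 66/124 × $1,849.83 → $984.58
Total COGS = $3,323.24 + $3,817.94 + $2,073.59 + $984.58 = $10,199.35
Ending inventory (cost pool remaining) = $865.25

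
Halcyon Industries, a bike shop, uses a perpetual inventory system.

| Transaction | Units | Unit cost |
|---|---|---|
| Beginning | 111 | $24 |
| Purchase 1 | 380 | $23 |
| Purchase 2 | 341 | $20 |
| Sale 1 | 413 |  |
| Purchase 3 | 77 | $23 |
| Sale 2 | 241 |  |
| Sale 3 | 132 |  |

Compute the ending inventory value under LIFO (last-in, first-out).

Sale 1 (413) [LIFO — newest first]: 341 @ $20 + 72 @ $23 = $8,476
Sale 2 (241) [LIFO — newest first]: 77 @ $23 + 164 @ $23 = $5,543
Sale 3 (132) [LIFO — newest first]: 132 @ $23 = $3,036
Total COGS = $8,476 + $5,543 + $3,036 = $17,055
Ending inventory: 111 @ $24 + 12 @ $23 = $2,940
Check: goods available $19,995 = COGS $17,055 + ending $2,940

Ending inventory = $2,940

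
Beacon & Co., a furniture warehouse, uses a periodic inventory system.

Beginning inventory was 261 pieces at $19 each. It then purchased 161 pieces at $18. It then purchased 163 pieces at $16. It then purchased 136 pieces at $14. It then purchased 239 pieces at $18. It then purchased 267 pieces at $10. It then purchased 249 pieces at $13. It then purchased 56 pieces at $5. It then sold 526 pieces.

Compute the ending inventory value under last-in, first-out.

Sale 1 (526) [LIFO — newest first]: 56 @ $5 + 249 @ $13 + 221 @ $10 = $5,727
Ending inventory: 261 @ $19 + 161 @ $18 + 163 @ $16 + 136 @ $14 + 239 @ $18 + 46 @ $10 = $17,131

Ending inventory = $17,131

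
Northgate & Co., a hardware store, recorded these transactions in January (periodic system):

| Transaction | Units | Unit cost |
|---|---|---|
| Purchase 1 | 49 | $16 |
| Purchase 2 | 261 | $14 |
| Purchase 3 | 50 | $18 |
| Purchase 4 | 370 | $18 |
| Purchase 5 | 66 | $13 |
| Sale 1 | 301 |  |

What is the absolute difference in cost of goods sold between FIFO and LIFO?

FIFO COGS: 49 @ $16 + 252 @ $14 = $4,312
LIFO COGS: 66 @ $13 + 235 @ $18 = $5,088
Difference = |$4,312 − $5,088| = $776

$776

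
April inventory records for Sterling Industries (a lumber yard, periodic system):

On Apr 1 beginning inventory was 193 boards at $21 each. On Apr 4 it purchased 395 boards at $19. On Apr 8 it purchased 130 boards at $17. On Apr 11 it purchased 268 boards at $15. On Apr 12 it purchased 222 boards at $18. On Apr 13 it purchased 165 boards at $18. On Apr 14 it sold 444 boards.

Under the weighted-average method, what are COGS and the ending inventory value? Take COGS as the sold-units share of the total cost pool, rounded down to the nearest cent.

Apr 14, sell 444: 444/1373 × $24,754.00 → $8,004.93
Ending inventory (cost pool remaining) = $16,749.07

COGS = $8,004.93; ending inventory = $16,749.07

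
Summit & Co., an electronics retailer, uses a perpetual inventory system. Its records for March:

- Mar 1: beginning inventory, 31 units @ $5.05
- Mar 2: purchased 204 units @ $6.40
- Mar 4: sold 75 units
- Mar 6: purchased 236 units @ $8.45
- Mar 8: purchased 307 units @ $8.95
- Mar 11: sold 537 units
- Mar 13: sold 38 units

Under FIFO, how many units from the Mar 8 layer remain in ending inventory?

128

Mar 4, 75 sold [FIFO — oldest first]: 31 @ $5.05 + 44 @ $6.40 = $438.15
Mar 11, 537 sold [FIFO — oldest first]: 160 @ $6.40 + 236 @ $8.45 + 141 @ $8.95 = $4,280.15
Mar 13, 38 sold [FIFO — oldest first]: 38 @ $8.95 = $340.10
Total COGS = $438.15 + $4,280.15 + $340.10 = $5,058.40
Ending inventory: 128 @ $8.95 = $1,145.60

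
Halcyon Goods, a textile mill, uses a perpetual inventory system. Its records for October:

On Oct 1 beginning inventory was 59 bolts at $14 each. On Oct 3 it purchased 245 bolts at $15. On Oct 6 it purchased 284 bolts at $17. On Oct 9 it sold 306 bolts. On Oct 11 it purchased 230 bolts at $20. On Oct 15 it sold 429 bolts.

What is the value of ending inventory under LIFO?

Oct 9, 306 sold [LIFO — newest first]: 284 @ $17 + 22 @ $15 = $5,158
Oct 15, 429 sold [LIFO — newest first]: 230 @ $20 + 199 @ $15 = $7,585
Total COGS = $5,158 + $7,585 = $12,743
Ending inventory: 59 @ $14 + 24 @ $15 = $1,186
Check: goods available $13,929 = COGS $12,743 + ending $1,186

Ending inventory = $1,186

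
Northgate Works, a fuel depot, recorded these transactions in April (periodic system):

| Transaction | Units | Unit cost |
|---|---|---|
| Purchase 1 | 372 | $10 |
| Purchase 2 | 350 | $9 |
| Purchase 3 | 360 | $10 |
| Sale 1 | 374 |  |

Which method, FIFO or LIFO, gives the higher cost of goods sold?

FIFO

FIFO COGS: 372 @ $10 + 2 @ $9 = $3,738
LIFO COGS: 360 @ $10 + 14 @ $9 = $3,726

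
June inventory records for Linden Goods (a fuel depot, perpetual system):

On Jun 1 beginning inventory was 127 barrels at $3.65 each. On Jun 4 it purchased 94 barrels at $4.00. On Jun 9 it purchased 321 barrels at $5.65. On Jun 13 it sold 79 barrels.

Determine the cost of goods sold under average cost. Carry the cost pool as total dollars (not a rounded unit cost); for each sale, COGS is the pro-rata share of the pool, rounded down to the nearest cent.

COGS = $386.72

After Jun 1: 127 on hand, pool $463.55 (≈ $3.6500 each)
After Jun 4: 221 on hand, pool $839.55 (≈ $3.7989 each)
After Jun 9: 542 on hand, pool $2,653.20 (≈ $4.8952 each)
Jun 13, sell 79: 79/542 × $2,653.20 → $386.72
Ending inventory (cost pool remaining) = $2,266.48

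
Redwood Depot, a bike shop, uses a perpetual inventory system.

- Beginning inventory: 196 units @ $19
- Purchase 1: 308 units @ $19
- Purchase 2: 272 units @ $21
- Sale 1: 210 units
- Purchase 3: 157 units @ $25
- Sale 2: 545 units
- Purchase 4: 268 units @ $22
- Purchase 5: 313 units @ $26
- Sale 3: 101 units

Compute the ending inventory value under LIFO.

Sale 1 (210) [LIFO — newest first]: 210 @ $21 = $4,410
Sale 2 (545) [LIFO — newest first]: 157 @ $25 + 62 @ $21 + 308 @ $19 + 18 @ $19 = $11,421
Sale 3 (101) [LIFO — newest first]: 101 @ $26 = $2,626
Total COGS = $4,410 + $11,421 + $2,626 = $18,457
Ending inventory: 178 @ $19 + 268 @ $22 + 212 @ $26 = $14,790

Ending inventory = $14,790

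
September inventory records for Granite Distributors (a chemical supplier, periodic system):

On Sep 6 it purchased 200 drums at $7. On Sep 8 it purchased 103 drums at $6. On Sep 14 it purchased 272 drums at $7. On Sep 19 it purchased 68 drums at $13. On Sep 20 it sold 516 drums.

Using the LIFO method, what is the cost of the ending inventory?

Sep 20, 516 sold [LIFO — newest first]: 68 @ $13 + 272 @ $7 + 103 @ $6 + 73 @ $7 = $3,917
Ending inventory: 127 @ $7 = $889
Check: goods available $4,806 = COGS $3,917 + ending $889

Ending inventory = $889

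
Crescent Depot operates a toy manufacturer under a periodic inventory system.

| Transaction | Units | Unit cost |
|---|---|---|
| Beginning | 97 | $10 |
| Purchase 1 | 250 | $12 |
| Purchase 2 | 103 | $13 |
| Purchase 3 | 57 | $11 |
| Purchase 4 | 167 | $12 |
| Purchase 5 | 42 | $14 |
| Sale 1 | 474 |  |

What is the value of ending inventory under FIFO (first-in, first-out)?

Ending inventory = $2,955

Sale 1 (474) [FIFO — oldest first]: 97 @ $10 + 250 @ $12 + 103 @ $13 + 24 @ $11 = $5,573
Ending inventory: 33 @ $11 + 167 @ $12 + 42 @ $14 = $2,955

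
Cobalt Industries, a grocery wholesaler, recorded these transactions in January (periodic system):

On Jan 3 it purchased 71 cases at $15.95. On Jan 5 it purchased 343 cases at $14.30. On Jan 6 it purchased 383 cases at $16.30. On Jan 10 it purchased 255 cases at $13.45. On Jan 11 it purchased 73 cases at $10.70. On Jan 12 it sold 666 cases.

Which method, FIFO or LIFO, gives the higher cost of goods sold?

FIFO

FIFO COGS: 71 @ $15.95 + 343 @ $14.30 + 252 @ $16.30 = $10,144.95
LIFO COGS: 73 @ $10.70 + 255 @ $13.45 + 338 @ $16.30 = $9,720.25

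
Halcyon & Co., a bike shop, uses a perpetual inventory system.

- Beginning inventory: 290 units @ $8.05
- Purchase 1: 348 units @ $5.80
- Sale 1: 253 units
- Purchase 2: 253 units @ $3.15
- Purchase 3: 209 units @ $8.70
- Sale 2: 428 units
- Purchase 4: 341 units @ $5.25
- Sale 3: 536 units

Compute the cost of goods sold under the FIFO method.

Sale 1 (253) [FIFO — oldest first]: 253 @ $8.05 = $2,036.65
Sale 2 (428) [FIFO — oldest first]: 37 @ $8.05 + 348 @ $5.80 + 43 @ $3.15 = $2,451.70
Sale 3 (536) [FIFO — oldest first]: 210 @ $3.15 + 209 @ $8.70 + 117 @ $5.25 = $3,094.05
Total COGS = $2,036.65 + $2,451.70 + $3,094.05 = $7,582.40
Ending inventory: 224 @ $5.25 = $1,176.00

COGS = $7,582.40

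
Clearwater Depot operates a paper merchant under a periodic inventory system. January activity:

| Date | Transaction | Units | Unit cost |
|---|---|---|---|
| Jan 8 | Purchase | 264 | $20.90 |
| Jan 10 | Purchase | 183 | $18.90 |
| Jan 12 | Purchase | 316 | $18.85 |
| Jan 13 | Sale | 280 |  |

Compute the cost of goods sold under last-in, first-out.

COGS = $5,278.00

Jan 13, 280 sold [LIFO — newest first]: 280 @ $18.85 = $5,278.00
Ending inventory: 264 @ $20.90 + 183 @ $18.90 + 36 @ $18.85 = $9,654.90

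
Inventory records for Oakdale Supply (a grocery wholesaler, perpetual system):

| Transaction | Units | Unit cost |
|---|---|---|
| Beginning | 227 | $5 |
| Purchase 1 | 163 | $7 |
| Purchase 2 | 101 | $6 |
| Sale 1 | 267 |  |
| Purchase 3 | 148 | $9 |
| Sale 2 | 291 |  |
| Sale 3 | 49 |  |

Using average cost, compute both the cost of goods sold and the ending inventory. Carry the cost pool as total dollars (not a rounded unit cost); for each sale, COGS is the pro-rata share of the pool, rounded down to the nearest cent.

COGS = $3,986.31; ending inventory = $227.69

After Beginning: 227 on hand, pool $1,135.00 (≈ $5.0000 each)
After Purchase 1: 390 on hand, pool $2,276.00 (≈ $5.8359 each)
After Purchase 2: 491 on hand, pool $2,882.00 (≈ $5.8697 each)
Sale 1, sell 267: 267/491 × $2,882.00 → $1,567.19
After Purchase 3: 372 on hand, pool $2,646.81 (≈ $7.1151 each)
Sale 2, sell 291: 291/372 × $2,646.81 → $2,070.48
Sale 3, sell 49: 49/81 × $576.33 → $348.64
Total COGS = $1,567.19 + $2,070.48 + $348.64 = $3,986.31
Ending inventory (cost pool remaining) = $227.69
Check: goods available $4,214.00 = COGS $3,986.31 + ending $227.69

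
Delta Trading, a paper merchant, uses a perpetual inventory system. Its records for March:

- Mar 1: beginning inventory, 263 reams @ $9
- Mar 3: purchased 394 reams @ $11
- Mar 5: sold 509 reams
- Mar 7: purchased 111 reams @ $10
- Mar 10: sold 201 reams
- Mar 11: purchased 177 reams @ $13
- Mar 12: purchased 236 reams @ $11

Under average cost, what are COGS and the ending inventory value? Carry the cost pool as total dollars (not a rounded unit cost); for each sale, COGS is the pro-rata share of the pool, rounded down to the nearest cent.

After Mar 1: 263 on hand, pool $2,367.00 (≈ $9.0000 each)
After Mar 3: 657 on hand, pool $6,701.00 (≈ $10.1994 each)
Mar 5, sell 509: 509/657 × $6,701.00 → $5,191.49
After Mar 7: 259 on hand, pool $2,619.51 (≈ $10.1139 each)
Mar 10, sell 201: 201/259 × $2,619.51 → $2,032.90
After Mar 11: 235 on hand, pool $2,887.61 (≈ $12.2877 each)
After Mar 12: 471 on hand, pool $5,483.61 (≈ $11.6425 each)
Total COGS = $5,191.49 + $2,032.90 = $7,224.39
Ending inventory (cost pool remaining) = $5,483.61

COGS = $7,224.39; ending inventory = $5,483.61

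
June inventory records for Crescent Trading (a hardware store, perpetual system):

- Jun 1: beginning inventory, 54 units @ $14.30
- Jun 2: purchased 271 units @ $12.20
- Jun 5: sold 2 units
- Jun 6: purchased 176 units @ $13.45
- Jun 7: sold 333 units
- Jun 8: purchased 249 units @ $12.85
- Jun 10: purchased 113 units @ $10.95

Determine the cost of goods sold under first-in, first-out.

COGS = $4,212.90

Jun 5, 2 sold [FIFO — oldest first]: 2 @ $14.30 = $28.60
Jun 7, 333 sold [FIFO — oldest first]: 52 @ $14.30 + 271 @ $12.20 + 10 @ $13.45 = $4,184.30
Total COGS = $28.60 + $4,184.30 = $4,212.90
Ending inventory: 166 @ $13.45 + 249 @ $12.85 + 113 @ $10.95 = $6,669.70
Check: goods available $10,882.60 = COGS $4,212.90 + ending $6,669.70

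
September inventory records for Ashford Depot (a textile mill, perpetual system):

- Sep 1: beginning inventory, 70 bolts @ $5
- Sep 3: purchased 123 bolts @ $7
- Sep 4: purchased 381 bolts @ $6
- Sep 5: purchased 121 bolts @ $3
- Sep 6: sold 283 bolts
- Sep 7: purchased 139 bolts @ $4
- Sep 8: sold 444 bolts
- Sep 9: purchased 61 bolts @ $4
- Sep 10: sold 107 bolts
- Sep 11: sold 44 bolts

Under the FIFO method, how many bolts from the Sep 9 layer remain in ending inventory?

Sep 6, 283 sold [FIFO — oldest first]: 70 @ $5 + 123 @ $7 + 90 @ $6 = $1,751
Sep 8, 444 sold [FIFO — oldest first]: 291 @ $6 + 121 @ $3 + 32 @ $4 = $2,237
Sep 10, 107 sold [FIFO — oldest first]: 107 @ $4 = $428
Sep 11, 44 sold [FIFO — oldest first]: 44 @ $4 = $176
Total COGS = $1,751 + $2,237 + $428 + $176 = $4,592
Ending inventory: 17 @ $4 = $68

17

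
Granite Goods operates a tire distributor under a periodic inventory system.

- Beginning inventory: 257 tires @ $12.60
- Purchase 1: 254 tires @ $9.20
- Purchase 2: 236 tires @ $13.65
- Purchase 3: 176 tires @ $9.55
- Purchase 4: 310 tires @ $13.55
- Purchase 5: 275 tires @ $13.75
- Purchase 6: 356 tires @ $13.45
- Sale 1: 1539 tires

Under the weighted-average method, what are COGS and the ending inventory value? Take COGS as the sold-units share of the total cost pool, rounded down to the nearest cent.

COGS = $19,193.86; ending inventory = $4,053.29

Sale 1, sell 1539: 1539/1864 × $23,247.15 → $19,193.86
Ending inventory (cost pool remaining) = $4,053.29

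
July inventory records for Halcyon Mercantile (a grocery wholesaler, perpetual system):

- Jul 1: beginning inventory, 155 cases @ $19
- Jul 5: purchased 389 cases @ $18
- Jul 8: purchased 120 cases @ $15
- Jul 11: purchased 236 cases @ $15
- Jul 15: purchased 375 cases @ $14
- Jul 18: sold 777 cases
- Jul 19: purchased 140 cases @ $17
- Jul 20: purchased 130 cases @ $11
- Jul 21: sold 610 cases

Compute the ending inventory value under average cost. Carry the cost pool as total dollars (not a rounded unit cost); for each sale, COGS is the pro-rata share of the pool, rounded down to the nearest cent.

After Jul 1: 155 on hand, pool $2,945.00 (≈ $19.0000 each)
After Jul 5: 544 on hand, pool $9,947.00 (≈ $18.2849 each)
After Jul 8: 664 on hand, pool $11,747.00 (≈ $17.6913 each)
After Jul 11: 900 on hand, pool $15,287.00 (≈ $16.9856 each)
After Jul 15: 1275 on hand, pool $20,537.00 (≈ $16.1075 each)
Jul 18, sell 777: 777/1275 × $20,537.00 → $12,515.48
After Jul 19: 638 on hand, pool $10,401.52 (≈ $16.3033 each)
After Jul 20: 768 on hand, pool $11,831.52 (≈ $15.4056 each)
Jul 21, sell 610: 610/768 × $11,831.52 → $9,397.43
Total COGS = $12,515.48 + $9,397.43 = $21,912.91
Ending inventory (cost pool remaining) = $2,434.09

Ending inventory = $2,434.09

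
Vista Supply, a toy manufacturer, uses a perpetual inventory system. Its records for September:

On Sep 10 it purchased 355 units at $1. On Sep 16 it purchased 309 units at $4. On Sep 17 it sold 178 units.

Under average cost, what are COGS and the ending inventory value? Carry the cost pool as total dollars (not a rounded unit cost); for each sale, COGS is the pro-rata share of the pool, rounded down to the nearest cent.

After Sep 10: 355 on hand, pool $355.00 (≈ $1.0000 each)
After Sep 16: 664 on hand, pool $1,591.00 (≈ $2.3961 each)
Sep 17, sell 178: 178/664 × $1,591.00 → $426.50
Ending inventory (cost pool remaining) = $1,164.50

COGS = $426.50; ending inventory = $1,164.50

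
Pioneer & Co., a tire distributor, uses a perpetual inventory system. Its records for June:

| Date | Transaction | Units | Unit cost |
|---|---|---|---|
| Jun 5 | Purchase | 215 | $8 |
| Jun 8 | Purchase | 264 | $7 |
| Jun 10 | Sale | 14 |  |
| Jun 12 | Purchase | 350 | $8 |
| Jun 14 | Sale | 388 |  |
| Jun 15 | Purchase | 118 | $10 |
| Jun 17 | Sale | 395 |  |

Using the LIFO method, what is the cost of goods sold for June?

COGS = $6,348

Jun 10, 14 sold [LIFO — newest first]: 14 @ $7 = $98
Jun 14, 388 sold [LIFO — newest first]: 350 @ $8 + 38 @ $7 = $3,066
Jun 17, 395 sold [LIFO — newest first]: 118 @ $10 + 212 @ $7 + 65 @ $8 = $3,184
Total COGS = $98 + $3,066 + $3,184 = $6,348
Ending inventory: 150 @ $8 = $1,200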